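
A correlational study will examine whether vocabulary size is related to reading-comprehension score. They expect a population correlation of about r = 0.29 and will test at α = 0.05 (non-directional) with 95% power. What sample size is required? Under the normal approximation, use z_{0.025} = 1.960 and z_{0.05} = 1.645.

n = 149

Fisher's z: C = ½·ln((1+r)/(1−r)) = ½·ln(1.8169) = 0.2986.
n = ((z_{α/2} + z_β)/C)² + 3.
(1.960 + 1.645) / 0.2986 = 3.605 / 0.2986 = 12.073.
n = 12.073² + 3 = 145.76 + 3 = 148.8.
Round up.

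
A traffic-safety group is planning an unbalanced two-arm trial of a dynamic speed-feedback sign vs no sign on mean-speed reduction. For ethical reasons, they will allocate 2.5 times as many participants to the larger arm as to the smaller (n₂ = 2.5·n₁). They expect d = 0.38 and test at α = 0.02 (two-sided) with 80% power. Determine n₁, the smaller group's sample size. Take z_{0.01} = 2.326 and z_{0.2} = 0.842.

n₁ = 98

With allocation ratio k = n₂/n₁ = 2.5, Var(x̄₁−x̄₂) = σ²(1/n₁ + 1/(k·n₁)) = σ²·(k+1)/(k·n₁).
So n₁ = (1 + 1/k)·((z_{α/2} + z_β)/d)² = 1.400 × (3.168/0.38)².
n₁ = 1.400 × 69.50 = 97.3.
Round up: n₁ = 98, giving n₂ = 2.5 × 98 = 245.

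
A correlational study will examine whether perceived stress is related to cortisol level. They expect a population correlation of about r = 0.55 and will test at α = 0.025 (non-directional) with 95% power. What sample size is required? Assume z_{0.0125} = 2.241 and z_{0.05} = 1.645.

Fisher's z: C = ½·ln((1+r)/(1−r)) = ½·ln(3.4444) = 0.6184.
n = ((z_{α/2} + z_β)/C)² + 3.
(2.241 + 1.645) / 0.6184 = 3.886 / 0.6184 = 6.284.
n = 6.284² + 3 = 39.49 + 3 = 42.5.
Round up.

n = 43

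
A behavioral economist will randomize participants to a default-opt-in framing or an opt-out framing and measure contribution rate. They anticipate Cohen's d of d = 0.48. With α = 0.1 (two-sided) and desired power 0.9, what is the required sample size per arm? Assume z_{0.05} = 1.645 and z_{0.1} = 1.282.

n = 75 per group

For two independent groups with equal n: n = 2·((z_{α/2} + z_β) / d)².
z_{α/2} + z_β = 1.645 + 1.282 = 2.927.
n = 2 × (2.927 / 0.48)² = 2 × 6.098² = 2 × 37.18 = 74.4.
Round up to the next whole participant.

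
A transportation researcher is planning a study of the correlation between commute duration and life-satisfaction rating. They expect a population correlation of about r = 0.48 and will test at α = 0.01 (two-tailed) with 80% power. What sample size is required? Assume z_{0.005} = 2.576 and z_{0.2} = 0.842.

n = 46

Fisher's z: C = ½·ln((1+r)/(1−r)) = ½·ln(2.8462) = 0.5230.
n = ((z_{α/2} + z_β)/C)² + 3.
(2.576 + 0.842) / 0.5230 = 3.418 / 0.5230 = 6.535.
n = 6.535² + 3 = 42.71 + 3 = 45.7.
Round up.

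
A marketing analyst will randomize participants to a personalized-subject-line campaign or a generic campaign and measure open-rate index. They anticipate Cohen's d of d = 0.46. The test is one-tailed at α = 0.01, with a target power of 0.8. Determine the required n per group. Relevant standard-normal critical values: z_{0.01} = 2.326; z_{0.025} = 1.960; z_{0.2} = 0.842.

n = 95 per group

For two independent groups with equal n: n = 2·((z_{α} + z_β) / d)².
z_{α} + z_β = 2.326 + 0.842 = 3.168.
n = 2 × (3.168 / 0.46)² = 2 × 6.887² = 2 × 47.43 = 94.9.
Round up to the next whole participant.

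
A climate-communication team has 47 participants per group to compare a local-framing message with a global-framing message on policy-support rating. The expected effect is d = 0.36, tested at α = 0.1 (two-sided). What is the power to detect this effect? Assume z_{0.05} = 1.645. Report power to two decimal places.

power ≈ 0.54

For two equal groups, power = Φ(d·√(n/2) − z_{α/2}).
d·√(n/2) = 0.36 × √(47/2) = 0.36 × 4.848 = 1.745.
z_β = 1.745 − 1.645 = 0.100.
Power = Φ(0.100) = 0.540.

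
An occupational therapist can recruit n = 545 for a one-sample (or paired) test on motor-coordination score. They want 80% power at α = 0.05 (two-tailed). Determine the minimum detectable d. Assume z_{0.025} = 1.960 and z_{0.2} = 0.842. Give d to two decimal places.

d_min ≈ 0.12

For a single sample (or paired design) of n = 545: d_min = (z_{α/2} + z_β)/√n.
z-sum = 1.960 + 0.842 = 2.802.
d_min = 2.802 / √545 = 2.802 / 23.345 = 0.120.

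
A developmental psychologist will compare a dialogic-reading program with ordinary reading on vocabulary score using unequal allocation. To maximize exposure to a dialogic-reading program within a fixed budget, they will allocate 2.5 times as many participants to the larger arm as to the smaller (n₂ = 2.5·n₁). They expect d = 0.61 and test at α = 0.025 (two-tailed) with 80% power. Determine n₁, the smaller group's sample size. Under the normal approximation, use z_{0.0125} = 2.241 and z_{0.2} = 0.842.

With allocation ratio k = n₂/n₁ = 2.5, Var(x̄₁−x̄₂) = σ²(1/n₁ + 1/(k·n₁)) = σ²·(k+1)/(k·n₁).
So n₁ = (1 + 1/k)·((z_{α/2} + z_β)/d)² = 1.400 × (3.083/0.61)².
n₁ = 1.400 × 25.54 = 35.8.
Round up: n₁ = 36, giving n₂ = 2.5 × 36 = 90.

n₁ = 36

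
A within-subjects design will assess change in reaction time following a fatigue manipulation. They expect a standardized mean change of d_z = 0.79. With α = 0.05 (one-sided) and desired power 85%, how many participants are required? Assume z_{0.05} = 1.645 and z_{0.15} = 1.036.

n = 12 pairs

For a paired (one-sample on differences) test: n = ((z_{α} + z_β) / d)².
z_{α} + z_β = 1.645 + 1.036 = 2.681.
n = (2.681 / 0.79)² = 3.394² = 11.52.
Round up.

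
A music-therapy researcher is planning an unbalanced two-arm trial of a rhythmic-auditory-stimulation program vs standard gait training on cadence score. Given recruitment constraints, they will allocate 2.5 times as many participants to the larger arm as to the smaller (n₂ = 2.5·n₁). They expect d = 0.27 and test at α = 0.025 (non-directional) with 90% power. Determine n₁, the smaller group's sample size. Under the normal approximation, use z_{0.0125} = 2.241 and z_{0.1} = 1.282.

n₁ = 239

With allocation ratio k = n₂/n₁ = 2.5, Var(x̄₁−x̄₂) = σ²(1/n₁ + 1/(k·n₁)) = σ²·(k+1)/(k·n₁).
So n₁ = (1 + 1/k)·((z_{α/2} + z_β)/d)² = 1.400 × (3.523/0.27)².
n₁ = 1.400 × 170.25 = 238.4.
Round up: n₁ = 239, giving n₂ = ⌈2.5 × 239⌉ = ⌈597.5⌉ = 598.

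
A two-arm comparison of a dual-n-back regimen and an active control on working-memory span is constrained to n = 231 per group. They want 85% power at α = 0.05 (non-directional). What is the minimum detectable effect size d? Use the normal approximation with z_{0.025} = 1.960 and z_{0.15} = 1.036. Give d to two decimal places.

d_min ≈ 0.28

For two independent groups of n = 231 each: d_min = (z_{α/2} + z_β)·√(2/n).
z-sum = 1.960 + 1.036 = 2.996.
d_min = 2.996 × √(2/231) = 2.996 × 0.0930 = 0.279.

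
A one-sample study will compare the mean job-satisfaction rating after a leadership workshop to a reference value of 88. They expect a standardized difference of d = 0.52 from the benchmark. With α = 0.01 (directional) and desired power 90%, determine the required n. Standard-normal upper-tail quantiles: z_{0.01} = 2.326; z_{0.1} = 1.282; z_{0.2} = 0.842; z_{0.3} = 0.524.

n = 49

For a one-sample test: n = ((z_{α} + z_β) / d)².
z_{α} + z_β = 2.326 + 1.282 = 3.608.
n = (3.608 / 0.52)² = 6.938² = 48.14.
Round up.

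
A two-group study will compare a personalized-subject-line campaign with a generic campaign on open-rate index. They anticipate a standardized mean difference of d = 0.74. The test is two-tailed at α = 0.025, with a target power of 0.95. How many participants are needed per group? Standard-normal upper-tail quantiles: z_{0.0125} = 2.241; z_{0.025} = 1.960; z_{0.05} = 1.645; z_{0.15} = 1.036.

For two independent groups with equal n: n = 2·((z_{α/2} + z_β) / d)².
z_{α/2} + z_β = 2.241 + 1.645 = 3.886.
n = 2 × (3.886 / 0.74)² = 2 × 5.251² = 2 × 27.58 = 55.2.
Round up to the next whole participant.

n = 56 per group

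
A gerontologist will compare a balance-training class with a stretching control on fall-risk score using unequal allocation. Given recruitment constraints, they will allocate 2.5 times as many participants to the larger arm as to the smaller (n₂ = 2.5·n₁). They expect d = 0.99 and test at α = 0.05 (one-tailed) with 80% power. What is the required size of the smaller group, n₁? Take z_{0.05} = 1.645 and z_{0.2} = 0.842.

n₁ = 9

With allocation ratio k = n₂/n₁ = 2.5, Var(x̄₁−x̄₂) = σ²(1/n₁ + 1/(k·n₁)) = σ²·(k+1)/(k·n₁).
So n₁ = (1 + 1/k)·((z_{α} + z_β)/d)² = 1.400 × (2.487/0.99)².
n₁ = 1.400 × 6.31 = 8.8.
Round up: n₁ = 9, giving n₂ = ⌈2.5 × 9⌉ = ⌈22.5⌉ = 23.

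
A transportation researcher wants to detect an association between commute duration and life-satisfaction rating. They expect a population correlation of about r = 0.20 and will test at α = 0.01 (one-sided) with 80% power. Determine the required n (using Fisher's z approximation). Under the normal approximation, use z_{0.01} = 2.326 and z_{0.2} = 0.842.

Fisher's z: C = ½·ln((1+r)/(1−r)) = ½·ln(1.5000) = 0.2027.
n = ((z_{α} + z_β)/C)² + 3.
(2.326 + 0.842) / 0.2027 = 3.168 / 0.2027 = 15.629.
n = 15.629² + 3 = 244.27 + 3 = 247.3.
Round up.

n = 248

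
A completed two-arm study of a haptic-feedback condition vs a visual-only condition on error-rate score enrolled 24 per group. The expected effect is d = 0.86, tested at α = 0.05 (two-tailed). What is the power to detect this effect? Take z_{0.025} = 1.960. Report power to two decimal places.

For two equal groups, power = Φ(d·√(n/2) − z_{α/2}).
d·√(n/2) = 0.86 × √(24/2) = 0.86 × 3.464 = 2.979.
z_β = 2.979 − 1.960 = 1.019.
Power = Φ(1.019) = 0.846.

power ≈ 0.85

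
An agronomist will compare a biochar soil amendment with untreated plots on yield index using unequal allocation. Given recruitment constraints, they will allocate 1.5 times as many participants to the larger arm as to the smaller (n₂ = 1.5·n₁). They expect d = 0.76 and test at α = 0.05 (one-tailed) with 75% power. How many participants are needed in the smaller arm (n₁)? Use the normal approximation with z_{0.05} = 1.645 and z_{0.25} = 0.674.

With allocation ratio k = n₂/n₁ = 1.5, Var(x̄₁−x̄₂) = σ²(1/n₁ + 1/(k·n₁)) = σ²·(k+1)/(k·n₁).
So n₁ = (1 + 1/k)·((z_{α} + z_β)/d)² = 1.667 × (2.319/0.76)².
n₁ = 1.667 × 9.31 = 15.5.
Round up: n₁ = 16, giving n₂ = 1.5 × 16 = 24.

n₁ = 16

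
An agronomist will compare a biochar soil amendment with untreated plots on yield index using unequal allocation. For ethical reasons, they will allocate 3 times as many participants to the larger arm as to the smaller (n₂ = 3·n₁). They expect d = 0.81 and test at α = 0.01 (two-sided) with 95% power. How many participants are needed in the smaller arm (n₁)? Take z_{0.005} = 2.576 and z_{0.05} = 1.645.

n₁ = 37

With allocation ratio k = n₂/n₁ = 3, Var(x̄₁−x̄₂) = σ²(1/n₁ + 1/(k·n₁)) = σ²·(k+1)/(k·n₁).
So n₁ = (1 + 1/k)·((z_{α/2} + z_β)/d)² = 1.333 × (4.221/0.81)².
n₁ = 1.333 × 27.16 = 36.2.
Round up: n₁ = 37, giving n₂ = 3 × 37 = 111.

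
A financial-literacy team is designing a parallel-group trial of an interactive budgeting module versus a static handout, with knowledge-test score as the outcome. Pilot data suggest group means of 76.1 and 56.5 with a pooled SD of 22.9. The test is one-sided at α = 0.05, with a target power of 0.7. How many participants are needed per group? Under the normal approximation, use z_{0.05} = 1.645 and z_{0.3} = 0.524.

n = 13 per group

Cohen's d = |M₁ − M₂| / SD_pooled = |76.1 − 56.5| / 22.9 = 19.6 / 22.9 = 0.856.
For two independent groups with equal n: n = 2·((z_{α} + z_β) / d)².
z_{α} + z_β = 1.645 + 0.524 = 2.169.
n = 2 × (2.169 / 0.856)² = 2 × 2.534² = 2 × 6.42 = 12.8.
Round up to the next whole participant.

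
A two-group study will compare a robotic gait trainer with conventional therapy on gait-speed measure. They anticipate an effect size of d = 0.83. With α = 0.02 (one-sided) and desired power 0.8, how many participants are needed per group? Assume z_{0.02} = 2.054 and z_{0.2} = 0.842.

n = 25 per group

For two independent groups with equal n: n = 2·((z_{α} + z_β) / d)².
z_{α} + z_β = 2.054 + 0.842 = 2.896.
n = 2 × (2.896 / 0.83)² = 2 × 3.489² = 2 × 12.17 = 24.3.
Round up to the next whole participant.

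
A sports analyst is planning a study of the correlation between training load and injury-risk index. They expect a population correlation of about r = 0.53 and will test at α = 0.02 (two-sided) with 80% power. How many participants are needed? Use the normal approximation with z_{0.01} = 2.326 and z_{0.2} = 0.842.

n = 32

Fisher's z: C = ½·ln((1+r)/(1−r)) = ½·ln(3.2553) = 0.5901.
n = ((z_{α/2} + z_β)/C)² + 3.
(2.326 + 0.842) / 0.5901 = 3.168 / 0.5901 = 5.369.
n = 5.369² + 3 = 28.82 + 3 = 31.8.
Round up.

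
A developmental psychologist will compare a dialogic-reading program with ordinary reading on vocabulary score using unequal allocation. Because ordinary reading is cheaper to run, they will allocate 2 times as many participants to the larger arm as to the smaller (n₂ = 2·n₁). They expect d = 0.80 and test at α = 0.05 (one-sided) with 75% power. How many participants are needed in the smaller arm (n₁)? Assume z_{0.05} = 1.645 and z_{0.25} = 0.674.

n₁ = 13

With allocation ratio k = n₂/n₁ = 2, Var(x̄₁−x̄₂) = σ²(1/n₁ + 1/(k·n₁)) = σ²·(k+1)/(k·n₁).
So n₁ = (1 + 1/k)·((z_{α} + z_β)/d)² = 1.500 × (2.319/0.80)².
n₁ = 1.500 × 8.40 = 12.6.
Round up: n₁ = 13, giving n₂ = 2 × 13 = 26.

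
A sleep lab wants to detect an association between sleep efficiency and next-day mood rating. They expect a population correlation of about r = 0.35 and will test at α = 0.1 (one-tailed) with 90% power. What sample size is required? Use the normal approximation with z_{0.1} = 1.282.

n = 53

Fisher's z: C = ½·ln((1+r)/(1−r)) = ½·ln(2.0769) = 0.3654.
n = ((z_{α} + z_β)/C)² + 3.
(1.282 + 1.282) / 0.3654 = 2.564 / 0.3654 = 7.017.
n = 7.017² + 3 = 49.24 + 3 = 52.2.
Round up.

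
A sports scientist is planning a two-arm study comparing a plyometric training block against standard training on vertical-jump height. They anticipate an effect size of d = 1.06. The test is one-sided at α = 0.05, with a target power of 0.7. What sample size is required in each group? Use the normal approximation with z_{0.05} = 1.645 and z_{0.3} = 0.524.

For two independent groups with equal n: n = 2·((z_{α} + z_β) / d)².
z_{α} + z_β = 1.645 + 0.524 = 2.169.
n = 2 × (2.169 / 1.06)² = 2 × 2.046² = 2 × 4.19 = 8.4.
Round up to the next whole participant.

n = 9 per group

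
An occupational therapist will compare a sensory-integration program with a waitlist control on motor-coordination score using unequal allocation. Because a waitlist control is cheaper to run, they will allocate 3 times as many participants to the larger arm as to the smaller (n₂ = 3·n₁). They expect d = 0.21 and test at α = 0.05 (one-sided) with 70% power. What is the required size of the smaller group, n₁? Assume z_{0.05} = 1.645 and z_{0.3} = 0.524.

With allocation ratio k = n₂/n₁ = 3, Var(x̄₁−x̄₂) = σ²(1/n₁ + 1/(k·n₁)) = σ²·(k+1)/(k·n₁).
So n₁ = (1 + 1/k)·((z_{α} + z_β)/d)² = 1.333 × (2.169/0.21)².
n₁ = 1.333 × 106.68 = 142.2.
Round up: n₁ = 143, giving n₂ = 3 × 143 = 429.

n₁ = 143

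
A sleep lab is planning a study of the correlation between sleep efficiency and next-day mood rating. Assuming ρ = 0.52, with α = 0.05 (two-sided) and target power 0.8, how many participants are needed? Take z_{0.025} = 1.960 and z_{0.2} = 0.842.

n = 27

Fisher's z: C = ½·ln((1+r)/(1−r)) = ½·ln(3.1667) = 0.5763.
n = ((z_{α/2} + z_β)/C)² + 3.
(1.960 + 0.842) / 0.5763 = 2.802 / 0.5763 = 4.862.
n = 4.862² + 3 = 23.64 + 3 = 26.6.
Round up.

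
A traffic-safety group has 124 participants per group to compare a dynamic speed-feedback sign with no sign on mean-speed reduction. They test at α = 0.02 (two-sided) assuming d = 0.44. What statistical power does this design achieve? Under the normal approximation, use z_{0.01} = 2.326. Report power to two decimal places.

For two equal groups, power = Φ(d·√(n/2) − z_{α/2}).
d·√(n/2) = 0.44 × √(124/2) = 0.44 × 7.874 = 3.465.
z_β = 3.465 − 2.326 = 1.139.
Power = Φ(1.139) = 0.873.

power ≈ 0.87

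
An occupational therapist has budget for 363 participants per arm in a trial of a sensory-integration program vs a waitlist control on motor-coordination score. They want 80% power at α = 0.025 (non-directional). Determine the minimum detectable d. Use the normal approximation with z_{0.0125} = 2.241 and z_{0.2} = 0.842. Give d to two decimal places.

d_min ≈ 0.23

For two independent groups of n = 363 each: d_min = (z_{α/2} + z_β)·√(2/n).
z-sum = 2.241 + 0.842 = 3.083.
d_min = 3.083 × √(2/363) = 3.083 × 0.0742 = 0.229.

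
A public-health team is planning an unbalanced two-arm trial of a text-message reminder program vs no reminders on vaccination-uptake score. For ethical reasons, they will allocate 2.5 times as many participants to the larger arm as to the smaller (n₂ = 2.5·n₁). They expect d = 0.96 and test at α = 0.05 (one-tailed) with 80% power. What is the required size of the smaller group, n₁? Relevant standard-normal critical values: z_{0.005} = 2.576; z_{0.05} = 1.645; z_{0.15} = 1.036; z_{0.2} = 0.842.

n₁ = 10

With allocation ratio k = n₂/n₁ = 2.5, Var(x̄₁−x̄₂) = σ²(1/n₁ + 1/(k·n₁)) = σ²·(k+1)/(k·n₁).
So n₁ = (1 + 1/k)·((z_{α} + z_β)/d)² = 1.400 × (2.487/0.96)².
n₁ = 1.400 × 6.71 = 9.4.
Round up: n₁ = 10, giving n₂ = 2.5 × 10 = 25.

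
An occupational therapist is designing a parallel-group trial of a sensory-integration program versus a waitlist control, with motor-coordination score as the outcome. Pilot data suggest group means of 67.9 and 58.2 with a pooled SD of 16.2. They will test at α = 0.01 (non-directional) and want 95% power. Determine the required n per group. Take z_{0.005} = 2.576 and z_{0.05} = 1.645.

n = 100 per group

Cohen's d = |M₁ − M₂| / SD_pooled = |67.9 − 58.2| / 16.2 = 9.7 / 16.2 = 0.599.
For two independent groups with equal n: n = 2·((z_{α/2} + z_β) / d)².
z_{α/2} + z_β = 2.576 + 1.645 = 4.221.
n = 2 × (4.221 / 0.599)² = 2 × 7.047² = 2 × 49.66 = 99.3.
Round up to the next whole participant.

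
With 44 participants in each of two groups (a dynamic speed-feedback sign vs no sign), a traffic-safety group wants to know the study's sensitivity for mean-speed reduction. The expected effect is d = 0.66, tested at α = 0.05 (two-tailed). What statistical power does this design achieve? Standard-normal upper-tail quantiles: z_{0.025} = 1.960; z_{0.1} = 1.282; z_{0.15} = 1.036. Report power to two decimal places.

power ≈ 0.87

For two equal groups, power = Φ(d·√(n/2) − z_{α/2}).
d·√(n/2) = 0.66 × √(44/2) = 0.66 × 4.690 = 3.096.
z_β = 3.096 − 1.960 = 1.136.
Power = Φ(1.136) = 0.872.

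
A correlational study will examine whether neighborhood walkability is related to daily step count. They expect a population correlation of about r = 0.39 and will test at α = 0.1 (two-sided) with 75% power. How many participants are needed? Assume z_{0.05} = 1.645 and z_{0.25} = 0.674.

Fisher's z: C = ½·ln((1+r)/(1−r)) = ½·ln(2.2787) = 0.4118.
n = ((z_{α/2} + z_β)/C)² + 3.
(1.645 + 0.674) / 0.4118 = 2.319 / 0.4118 = 5.631.
n = 5.631² + 3 = 31.71 + 3 = 34.7.
Round up.

n = 35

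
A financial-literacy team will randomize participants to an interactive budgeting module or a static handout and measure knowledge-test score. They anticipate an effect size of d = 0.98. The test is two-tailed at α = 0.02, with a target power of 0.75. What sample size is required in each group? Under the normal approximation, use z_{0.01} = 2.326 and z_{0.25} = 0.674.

n = 19 per group

For two independent groups with equal n: n = 2·((z_{α/2} + z_β) / d)².
z_{α/2} + z_β = 2.326 + 0.674 = 3.000.
n = 2 × (3.000 / 0.98)² = 2 × 3.061² = 2 × 9.37 = 18.7.
Round up to the next whole participant.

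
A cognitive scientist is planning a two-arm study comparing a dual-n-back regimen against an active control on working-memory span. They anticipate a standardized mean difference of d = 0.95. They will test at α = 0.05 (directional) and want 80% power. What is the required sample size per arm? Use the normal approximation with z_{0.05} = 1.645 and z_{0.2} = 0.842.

For two independent groups with equal n: n = 2·((z_{α} + z_β) / d)².
z_{α} + z_β = 1.645 + 0.842 = 2.487.
n = 2 × (2.487 / 0.95)² = 2 × 2.618² = 2 × 6.85 = 13.7.
Round up to the next whole participant.

n = 14 per group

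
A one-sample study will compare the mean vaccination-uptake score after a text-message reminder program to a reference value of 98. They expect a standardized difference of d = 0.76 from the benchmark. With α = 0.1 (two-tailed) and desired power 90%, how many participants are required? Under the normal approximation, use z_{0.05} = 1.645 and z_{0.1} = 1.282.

n = 15

For a one-sample test: n = ((z_{α/2} + z_β) / d)².
z_{α/2} + z_β = 1.645 + 1.282 = 2.927.
n = (2.927 / 0.76)² = 3.851² = 14.83.
Round up.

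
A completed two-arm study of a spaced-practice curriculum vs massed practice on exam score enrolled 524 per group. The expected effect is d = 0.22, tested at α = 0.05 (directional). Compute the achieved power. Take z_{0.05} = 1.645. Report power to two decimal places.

power ≈ 0.97

For two equal groups, power = Φ(d·√(n/2) − z_{α}).
d·√(n/2) = 0.22 × √(524/2) = 0.22 × 16.186 = 3.561.
z_β = 3.561 − 1.645 = 1.916.
Power = Φ(1.916) = 0.972.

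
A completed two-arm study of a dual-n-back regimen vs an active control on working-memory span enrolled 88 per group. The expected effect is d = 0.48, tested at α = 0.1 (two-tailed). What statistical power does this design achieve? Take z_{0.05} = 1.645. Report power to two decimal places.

power ≈ 0.94

For two equal groups, power = Φ(d·√(n/2) − z_{α/2}).
d·√(n/2) = 0.48 × √(88/2) = 0.48 × 6.633 = 3.184.
z_β = 3.184 − 1.645 = 1.539.
Power = Φ(1.539) = 0.938.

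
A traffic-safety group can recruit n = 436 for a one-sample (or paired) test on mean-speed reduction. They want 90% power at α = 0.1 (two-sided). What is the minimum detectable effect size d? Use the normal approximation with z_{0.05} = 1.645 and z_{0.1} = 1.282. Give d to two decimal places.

For a single sample (or paired design) of n = 436: d_min = (z_{α/2} + z_β)/√n.
z-sum = 1.645 + 1.282 = 2.927.
d_min = 2.927 / √436 = 2.927 / 20.881 = 0.140.

d_min ≈ 0.14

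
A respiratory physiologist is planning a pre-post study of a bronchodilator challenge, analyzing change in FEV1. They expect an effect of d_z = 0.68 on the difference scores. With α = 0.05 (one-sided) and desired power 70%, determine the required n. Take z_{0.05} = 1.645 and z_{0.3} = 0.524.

For a paired (one-sample on differences) test: n = ((z_{α} + z_β) / d)².
z_{α} + z_β = 1.645 + 0.524 = 2.169.
n = (2.169 / 0.68)² = 3.190² = 10.17.
Round up.

n = 11 pairs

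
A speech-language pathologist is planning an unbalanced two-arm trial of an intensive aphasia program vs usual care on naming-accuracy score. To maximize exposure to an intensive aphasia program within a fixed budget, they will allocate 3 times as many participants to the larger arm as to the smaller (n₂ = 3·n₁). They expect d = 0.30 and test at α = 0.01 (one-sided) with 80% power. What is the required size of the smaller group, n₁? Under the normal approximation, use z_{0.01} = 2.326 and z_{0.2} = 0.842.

With allocation ratio k = n₂/n₁ = 3, Var(x̄₁−x̄₂) = σ²(1/n₁ + 1/(k·n₁)) = σ²·(k+1)/(k·n₁).
So n₁ = (1 + 1/k)·((z_{α} + z_β)/d)² = 1.333 × (3.168/0.30)².
n₁ = 1.333 × 111.51 = 148.7.
Round up: n₁ = 149, giving n₂ = 3 × 149 = 447.

n₁ = 149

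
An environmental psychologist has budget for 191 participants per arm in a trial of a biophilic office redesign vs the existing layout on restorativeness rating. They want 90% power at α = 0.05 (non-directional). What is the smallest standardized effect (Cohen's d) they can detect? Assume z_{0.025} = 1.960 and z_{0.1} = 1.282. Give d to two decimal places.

d_min ≈ 0.33

For two independent groups of n = 191 each: d_min = (z_{α/2} + z_β)·√(2/n).
z-sum = 1.960 + 1.282 = 3.242.
d_min = 3.242 × √(2/191) = 3.242 × 0.1023 = 0.332.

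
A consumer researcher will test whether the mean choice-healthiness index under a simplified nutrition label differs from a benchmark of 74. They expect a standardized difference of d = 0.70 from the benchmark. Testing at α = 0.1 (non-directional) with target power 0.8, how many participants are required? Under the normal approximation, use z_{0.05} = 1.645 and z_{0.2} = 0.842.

n = 13

For a one-sample test: n = ((z_{α/2} + z_β) / d)².
z_{α/2} + z_β = 1.645 + 0.842 = 2.487.
n = (2.487 / 0.70)² = 3.553² = 12.62.
Round up.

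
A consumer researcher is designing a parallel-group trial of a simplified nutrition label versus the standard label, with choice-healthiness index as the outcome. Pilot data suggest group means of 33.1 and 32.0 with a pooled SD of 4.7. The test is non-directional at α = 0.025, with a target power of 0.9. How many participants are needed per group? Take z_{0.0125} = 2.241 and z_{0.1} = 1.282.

n = 454 per group

Cohen's d = |M₁ − M₂| / SD_pooled = |33.1 − 32.0| / 4.7 = 1.1 / 4.7 = 0.234.
For two independent groups with equal n: n = 2·((z_{α/2} + z_β) / d)².
z_{α/2} + z_β = 2.241 + 1.282 = 3.523.
n = 2 × (3.523 / 0.234)² = 2 × 15.056² = 2 × 226.67 = 453.3.
Round up to the next whole participant.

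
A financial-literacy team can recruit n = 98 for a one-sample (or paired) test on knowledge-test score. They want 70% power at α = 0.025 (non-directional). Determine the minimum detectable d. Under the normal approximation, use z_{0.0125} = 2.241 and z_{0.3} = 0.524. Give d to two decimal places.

d_min ≈ 0.28

For a single sample (or paired design) of n = 98: d_min = (z_{α/2} + z_β)/√n.
z-sum = 2.241 + 0.524 = 2.765.
d_min = 2.765 / √98 = 2.765 / 9.899 = 0.279.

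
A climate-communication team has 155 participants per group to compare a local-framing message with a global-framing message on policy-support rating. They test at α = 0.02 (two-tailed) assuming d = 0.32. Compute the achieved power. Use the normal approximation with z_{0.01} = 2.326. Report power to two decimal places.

power ≈ 0.69

For two equal groups, power = Φ(d·√(n/2) − z_{α/2}).
d·√(n/2) = 0.32 × √(155/2) = 0.32 × 8.803 = 2.817.
z_β = 2.817 − 2.326 = 0.491.
Power = Φ(0.491) = 0.688.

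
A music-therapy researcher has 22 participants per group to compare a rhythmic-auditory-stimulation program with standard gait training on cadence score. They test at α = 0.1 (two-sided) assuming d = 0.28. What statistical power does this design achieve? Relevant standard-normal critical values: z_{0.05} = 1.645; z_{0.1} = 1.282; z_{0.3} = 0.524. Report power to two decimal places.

For two equal groups, power = Φ(d·√(n/2) − z_{α/2}).
d·√(n/2) = 0.28 × √(22/2) = 0.28 × 3.317 = 0.929.
z_β = 0.929 − 1.645 = -0.716.
Power = Φ(-0.716) = 0.237.

power ≈ 0.24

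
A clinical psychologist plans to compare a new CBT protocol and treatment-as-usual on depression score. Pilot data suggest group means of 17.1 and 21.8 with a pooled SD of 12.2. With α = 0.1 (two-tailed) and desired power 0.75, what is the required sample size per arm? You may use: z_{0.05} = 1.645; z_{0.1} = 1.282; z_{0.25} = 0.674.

Cohen's d = |M₁ − M₂| / SD_pooled = |17.1 − 21.8| / 12.2 = 4.7 / 12.2 = 0.385.
For two independent groups with equal n: n = 2·((z_{α/2} + z_β) / d)².
z_{α/2} + z_β = 1.645 + 0.674 = 2.319.
n = 2 × (2.319 / 0.385)² = 2 × 6.023² = 2 × 36.28 = 72.6.
Round up to the next whole participant.

n = 73 per group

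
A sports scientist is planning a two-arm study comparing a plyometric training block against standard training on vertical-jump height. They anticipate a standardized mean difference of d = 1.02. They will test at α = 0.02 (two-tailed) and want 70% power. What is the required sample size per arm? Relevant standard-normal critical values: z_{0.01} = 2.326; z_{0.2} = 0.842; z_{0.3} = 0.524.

n = 16 per group

For two independent groups with equal n: n = 2·((z_{α/2} + z_β) / d)².
z_{α/2} + z_β = 2.326 + 0.524 = 2.850.
n = 2 × (2.850 / 1.02)² = 2 × 2.794² = 2 × 7.81 = 15.6.
Round up to the next whole participant.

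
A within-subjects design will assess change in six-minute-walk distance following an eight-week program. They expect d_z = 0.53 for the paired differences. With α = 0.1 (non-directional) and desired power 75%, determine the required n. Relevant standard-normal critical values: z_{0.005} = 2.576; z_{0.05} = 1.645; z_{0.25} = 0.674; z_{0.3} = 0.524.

For a paired (one-sample on differences) test: n = ((z_{α/2} + z_β) / d)².
z_{α/2} + z_β = 1.645 + 0.674 = 2.319.
n = (2.319 / 0.53)² = 4.375² = 19.14.
Round up.

n = 20 pairs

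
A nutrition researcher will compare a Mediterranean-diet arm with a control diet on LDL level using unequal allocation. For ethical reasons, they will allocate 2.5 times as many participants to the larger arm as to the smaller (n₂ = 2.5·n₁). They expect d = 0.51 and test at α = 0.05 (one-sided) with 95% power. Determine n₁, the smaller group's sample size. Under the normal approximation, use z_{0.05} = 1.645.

n₁ = 59

With allocation ratio k = n₂/n₁ = 2.5, Var(x̄₁−x̄₂) = σ²(1/n₁ + 1/(k·n₁)) = σ²·(k+1)/(k·n₁).
So n₁ = (1 + 1/k)·((z_{α} + z_β)/d)² = 1.400 × (3.290/0.51)².
n₁ = 1.400 × 41.62 = 58.3.
Round up: n₁ = 59, giving n₂ = ⌈2.5 × 59⌉ = ⌈147.5⌉ = 148.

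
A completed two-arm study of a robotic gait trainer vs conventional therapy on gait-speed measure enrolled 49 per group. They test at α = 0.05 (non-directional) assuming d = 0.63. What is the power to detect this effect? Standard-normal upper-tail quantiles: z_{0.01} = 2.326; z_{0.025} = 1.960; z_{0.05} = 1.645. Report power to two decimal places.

power ≈ 0.88

For two equal groups, power = Φ(d·√(n/2) − z_{α/2}).
d·√(n/2) = 0.63 × √(49/2) = 0.63 × 4.950 = 3.118.
z_β = 3.118 − 1.960 = 1.158.
Power = Φ(1.158) = 0.877.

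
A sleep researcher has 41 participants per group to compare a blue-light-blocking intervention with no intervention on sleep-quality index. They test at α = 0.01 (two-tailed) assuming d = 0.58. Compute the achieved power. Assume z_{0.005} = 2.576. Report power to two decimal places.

power ≈ 0.52

For two equal groups, power = Φ(d·√(n/2) − z_{α/2}).
d·√(n/2) = 0.58 × √(41/2) = 0.58 × 4.528 = 2.626.
z_β = 2.626 − 2.576 = 0.050.
Power = Φ(0.050) = 0.520.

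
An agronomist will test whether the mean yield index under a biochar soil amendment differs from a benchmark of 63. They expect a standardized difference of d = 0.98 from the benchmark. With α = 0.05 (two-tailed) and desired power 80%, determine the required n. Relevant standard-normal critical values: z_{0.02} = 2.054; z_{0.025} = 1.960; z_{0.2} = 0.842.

n = 9

For a one-sample test: n = ((z_{α/2} + z_β) / d)².
z_{α/2} + z_β = 1.960 + 0.842 = 2.802.
n = (2.802 / 0.98)² = 2.859² = 8.17.
Round up.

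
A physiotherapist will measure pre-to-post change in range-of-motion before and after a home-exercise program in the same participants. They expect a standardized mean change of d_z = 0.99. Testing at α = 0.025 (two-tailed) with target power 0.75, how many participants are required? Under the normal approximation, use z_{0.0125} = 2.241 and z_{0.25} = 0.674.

For a paired (one-sample on differences) test: n = ((z_{α/2} + z_β) / d)².
z_{α/2} + z_β = 2.241 + 0.674 = 2.915.
n = (2.915 / 0.99)² = 2.944² = 8.67.
Round up.

n = 9 pairs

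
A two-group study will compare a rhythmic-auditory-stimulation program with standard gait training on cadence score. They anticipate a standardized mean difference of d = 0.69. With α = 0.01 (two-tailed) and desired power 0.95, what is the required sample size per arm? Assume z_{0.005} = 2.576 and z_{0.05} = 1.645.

n = 75 per group

For two independent groups with equal n: n = 2·((z_{α/2} + z_β) / d)².
z_{α/2} + z_β = 2.576 + 1.645 = 4.221.
n = 2 × (4.221 / 0.69)² = 2 × 6.117² = 2 × 37.42 = 74.8.
Round up to the next whole participant.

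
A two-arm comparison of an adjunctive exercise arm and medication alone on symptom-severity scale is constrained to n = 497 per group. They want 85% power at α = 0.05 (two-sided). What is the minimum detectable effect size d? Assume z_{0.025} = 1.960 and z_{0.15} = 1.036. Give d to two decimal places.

d_min ≈ 0.19

For two independent groups of n = 497 each: d_min = (z_{α/2} + z_β)·√(2/n).
z-sum = 1.960 + 1.036 = 2.996.
d_min = 2.996 × √(2/497) = 2.996 × 0.0634 = 0.190.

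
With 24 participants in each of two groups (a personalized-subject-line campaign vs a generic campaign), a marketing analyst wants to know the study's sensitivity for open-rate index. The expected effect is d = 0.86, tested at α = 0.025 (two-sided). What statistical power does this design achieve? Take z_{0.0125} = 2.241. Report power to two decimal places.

For two equal groups, power = Φ(d·√(n/2) − z_{α/2}).
d·√(n/2) = 0.86 × √(24/2) = 0.86 × 3.464 = 2.979.
z_β = 2.979 − 2.241 = 0.738.
Power = Φ(0.738) = 0.770.

power ≈ 0.77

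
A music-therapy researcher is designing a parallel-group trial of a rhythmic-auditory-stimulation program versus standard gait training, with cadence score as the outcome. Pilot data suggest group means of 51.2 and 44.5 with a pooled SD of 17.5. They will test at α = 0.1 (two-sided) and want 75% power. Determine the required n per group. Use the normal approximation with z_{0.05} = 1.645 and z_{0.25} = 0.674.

n = 74 per group

Cohen's d = |M₁ − M₂| / SD_pooled = |51.2 − 44.5| / 17.5 = 6.7 / 17.5 = 0.383.
For two independent groups with equal n: n = 2·((z_{α/2} + z_β) / d)².
z_{α/2} + z_β = 1.645 + 0.674 = 2.319.
n = 2 × (2.319 / 0.383)² = 2 × 6.055² = 2 × 36.66 = 73.3.
Round up to the next whole participant.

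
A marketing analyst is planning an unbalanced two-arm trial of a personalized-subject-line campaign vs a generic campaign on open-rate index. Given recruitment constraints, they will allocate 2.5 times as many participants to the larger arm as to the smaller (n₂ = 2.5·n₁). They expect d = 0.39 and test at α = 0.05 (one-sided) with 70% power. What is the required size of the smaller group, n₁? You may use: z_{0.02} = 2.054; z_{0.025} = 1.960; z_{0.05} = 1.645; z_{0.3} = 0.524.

n₁ = 44

With allocation ratio k = n₂/n₁ = 2.5, Var(x̄₁−x̄₂) = σ²(1/n₁ + 1/(k·n₁)) = σ²·(k+1)/(k·n₁).
So n₁ = (1 + 1/k)·((z_{α} + z_β)/d)² = 1.400 × (2.169/0.39)².
n₁ = 1.400 × 30.93 = 43.3.
Round up: n₁ = 44, giving n₂ = 2.5 × 44 = 110.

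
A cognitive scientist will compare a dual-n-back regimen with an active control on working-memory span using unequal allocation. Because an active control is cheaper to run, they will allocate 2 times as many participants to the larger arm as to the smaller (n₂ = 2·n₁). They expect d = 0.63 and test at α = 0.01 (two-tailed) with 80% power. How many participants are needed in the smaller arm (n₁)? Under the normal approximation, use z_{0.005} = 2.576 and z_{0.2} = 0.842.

With allocation ratio k = n₂/n₁ = 2, Var(x̄₁−x̄₂) = σ²(1/n₁ + 1/(k·n₁)) = σ²·(k+1)/(k·n₁).
So n₁ = (1 + 1/k)·((z_{α/2} + z_β)/d)² = 1.500 × (3.418/0.63)².
n₁ = 1.500 × 29.43 = 44.2.
Round up: n₁ = 45, giving n₂ = 2 × 45 = 90.

n₁ = 45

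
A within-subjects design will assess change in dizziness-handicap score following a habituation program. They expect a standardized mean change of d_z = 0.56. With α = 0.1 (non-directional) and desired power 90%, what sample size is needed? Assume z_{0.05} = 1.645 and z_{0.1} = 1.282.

For a paired (one-sample on differences) test: n = ((z_{α/2} + z_β) / d)².
z_{α/2} + z_β = 1.645 + 1.282 = 2.927.
n = (2.927 / 0.56)² = 5.227² = 27.32.
Round up.

n = 28 pairs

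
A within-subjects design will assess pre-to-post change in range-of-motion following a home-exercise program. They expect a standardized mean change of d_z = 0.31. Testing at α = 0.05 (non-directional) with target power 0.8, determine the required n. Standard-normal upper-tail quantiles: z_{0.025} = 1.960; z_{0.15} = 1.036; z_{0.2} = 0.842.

n = 82 pairs

For a paired (one-sample on differences) test: n = ((z_{α/2} + z_β) / d)².
z_{α/2} + z_β = 1.960 + 0.842 = 2.802.
n = (2.802 / 0.31)² = 9.039² = 81.70.
Round up.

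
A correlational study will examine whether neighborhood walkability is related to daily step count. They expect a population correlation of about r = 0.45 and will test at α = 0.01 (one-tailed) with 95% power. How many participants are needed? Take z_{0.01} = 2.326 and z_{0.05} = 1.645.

Fisher's z: C = ½·ln((1+r)/(1−r)) = ½·ln(2.6364) = 0.4847.
n = ((z_{α} + z_β)/C)² + 3.
(2.326 + 1.645) / 0.4847 = 3.971 / 0.4847 = 8.193.
n = 8.193² + 3 = 67.12 + 3 = 70.1.
Round up.

n = 71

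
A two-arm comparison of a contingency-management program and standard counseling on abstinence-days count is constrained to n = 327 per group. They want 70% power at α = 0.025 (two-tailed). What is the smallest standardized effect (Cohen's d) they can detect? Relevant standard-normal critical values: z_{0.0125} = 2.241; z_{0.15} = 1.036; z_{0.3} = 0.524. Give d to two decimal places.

For two independent groups of n = 327 each: d_min = (z_{α/2} + z_β)·√(2/n).
z-sum = 2.241 + 0.524 = 2.765.
d_min = 2.765 × √(2/327) = 2.765 × 0.0782 = 0.216.

d_min ≈ 0.22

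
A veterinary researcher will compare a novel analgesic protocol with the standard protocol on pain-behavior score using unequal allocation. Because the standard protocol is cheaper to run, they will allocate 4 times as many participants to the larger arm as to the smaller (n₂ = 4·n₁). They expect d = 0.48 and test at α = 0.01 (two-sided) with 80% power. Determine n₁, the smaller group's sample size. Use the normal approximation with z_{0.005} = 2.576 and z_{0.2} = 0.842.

With allocation ratio k = n₂/n₁ = 4, Var(x̄₁−x̄₂) = σ²(1/n₁ + 1/(k·n₁)) = σ²·(k+1)/(k·n₁).
So n₁ = (1 + 1/k)·((z_{α/2} + z_β)/d)² = 1.250 × (3.418/0.48)².
n₁ = 1.250 × 50.71 = 63.4.
Round up: n₁ = 64, giving n₂ = 4 × 64 = 256.

n₁ = 64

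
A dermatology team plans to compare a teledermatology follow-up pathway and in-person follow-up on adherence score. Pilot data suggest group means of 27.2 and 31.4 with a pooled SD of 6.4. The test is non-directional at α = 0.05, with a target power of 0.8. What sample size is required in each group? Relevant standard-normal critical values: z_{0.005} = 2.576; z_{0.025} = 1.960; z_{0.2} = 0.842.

Cohen's d = |M₁ − M₂| / SD_pooled = |27.2 − 31.4| / 6.4 = 4.2 / 6.4 = 0.656.
For two independent groups with equal n: n = 2·((z_{α/2} + z_β) / d)².
z_{α/2} + z_β = 1.960 + 0.842 = 2.802.
n = 2 × (2.802 / 0.656)² = 2 × 4.271² = 2 × 18.24 = 36.5.
Round up to the next whole participant.

n = 37 per group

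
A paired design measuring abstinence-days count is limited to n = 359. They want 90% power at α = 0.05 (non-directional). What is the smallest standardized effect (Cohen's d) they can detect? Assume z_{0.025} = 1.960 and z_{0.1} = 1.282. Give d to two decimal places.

For a single sample (or paired design) of n = 359: d_min = (z_{α/2} + z_β)/√n.
z-sum = 1.960 + 1.282 = 3.242.
d_min = 3.242 / √359 = 3.242 / 18.947 = 0.171.

d_min ≈ 0.17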